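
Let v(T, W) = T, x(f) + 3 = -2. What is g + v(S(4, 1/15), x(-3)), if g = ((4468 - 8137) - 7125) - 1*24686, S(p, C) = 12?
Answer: -35468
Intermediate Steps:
x(f) = -5 (x(f) = -3 - 2 = -5)
g = -35480 (g = (-3669 - 7125) - 24686 = -10794 - 24686 = -35480)
g + v(S(4, 1/15), x(-3)) = -35480 + 12 = -35468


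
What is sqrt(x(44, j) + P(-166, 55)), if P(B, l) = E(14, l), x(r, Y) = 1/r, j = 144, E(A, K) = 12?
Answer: 23*sqrt(11)/22 ≈ 3.4674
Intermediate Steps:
P(B, l) = 12
sqrt(x(44, j) + P(-166, 55)) = sqrt(1/44 + 12) = sqrt(529/44) = 23*sqrt(11)/22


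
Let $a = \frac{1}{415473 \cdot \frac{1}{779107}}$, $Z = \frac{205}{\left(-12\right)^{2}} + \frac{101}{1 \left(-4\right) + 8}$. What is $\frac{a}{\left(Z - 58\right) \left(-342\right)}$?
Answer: $\frac{6232856}{35609775357} \approx 0.00017503$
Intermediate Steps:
$Z = \frac{3841}{144}$ ($Z = \frac{205}{144} + \frac{101}{-4 + 8} = 205 \cdot \frac{1}{144} + \frac{101}{4} = \frac{205}{144} + 101 \cdot \frac{1}{4} = \frac{205}{144} + \frac{101}{4} = \frac{3841}{144} \approx 26.674$)
$a = \frac{779107}{415473}$ ($a = \frac{1}{415473 \cdot \frac{1}{779107}} = \frac{1}{\frac{415473}{779107}} = \frac{779107}{415473} \approx 1.8752$)
$\frac{a}{\left(Z - 58\right) \left(-342\right)} = \frac{779107}{415473 \left(\frac{3841}{144} - 58\right) \left(-342\right)} = \frac{779107}{415473 \left(\left(- \frac{4511}{144}\right) \left(-342\right)\right)} = \frac{779107}{415473 \cdot \frac{85709}{8}} = \frac{779107}{415473} \cdot \frac{8}{85709} = \frac{6232856}{35609775357}$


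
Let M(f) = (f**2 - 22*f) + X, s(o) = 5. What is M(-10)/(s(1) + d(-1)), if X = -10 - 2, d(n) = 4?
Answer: 308/9 ≈ 34.222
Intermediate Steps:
X = -12
M(f) = -12 + f**2 - 22*f (M(f) = (f**2 - 22*f) - 12 = -12 + f**2 - 22*f)
M(-10)/(s(1) + d(-1)) = (-12 + (-10)**2 - 22*(-10))/(5 + 4) = (-12 + 100 + 220)/9 = 308*(1/9) = 308/9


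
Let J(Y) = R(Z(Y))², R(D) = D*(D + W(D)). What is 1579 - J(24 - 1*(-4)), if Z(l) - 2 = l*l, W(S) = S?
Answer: -1526687588885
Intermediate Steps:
Z(l) = 2 + l² (Z(l) = 2 + l*l = 2 + l²)
R(D) = 2*D² (R(D) = D*(D + D) = D*(2*D) = 2*D²)
J(Y) = 4*(2 + Y²)⁴ (J(Y) = (2*(2 + Y²)²)² = 4*(2 + Y²)⁴)
1579 - J(24 - 1*(-4)) = 1579 - 4*(2 + (24 - 1*(-4))²)⁴ = 1579 - 4*(2 + (24 + 4)²)⁴ = 1579 - 4*(2 + 28²)⁴ = 1579 - 4*(2 + 784)⁴ = 1579 - 4*786⁴ = 1579 - 4*381671897616 = 1579 - 1*1526687590464 = 1579 - 1526687590464 = -1526687588885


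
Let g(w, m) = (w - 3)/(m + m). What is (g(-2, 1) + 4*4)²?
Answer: 729/4 ≈ 182.25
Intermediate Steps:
g(w, m) = (-3 + w)/(2*m) (g(w, m) = (-3 + w)/((2*m)) = (-3 + w)*(1/(2*m)) = (-3 + w)/(2*m))
(g(-2, 1) + 4*4)² = ((½)*(-3 - 2)/1 + 4*4)² = ((½)*1*(-5) + 16)² = (-5/2 + 16)² = (27/2)² = 729/4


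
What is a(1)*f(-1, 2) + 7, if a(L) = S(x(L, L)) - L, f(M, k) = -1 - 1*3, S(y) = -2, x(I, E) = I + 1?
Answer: 19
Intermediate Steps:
x(I, E) = 1 + I
f(M, k) = -4 (f(M, k) = -1 - 3 = -4)
a(L) = -2 - L
a(1)*f(-1, 2) + 7 = (-2 - 1*1)*(-4) + 7 = (-2 - 1)*(-4) + 7 = -3*(-4) + 7 = 12 + 7 = 19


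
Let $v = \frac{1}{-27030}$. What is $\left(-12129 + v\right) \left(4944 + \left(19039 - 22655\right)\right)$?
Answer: $- \frac{217690322344}{13515} \approx -1.6107 \cdot 10^{7}$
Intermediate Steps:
$v = - \frac{1}{27030} \approx -3.6996 \cdot 10^{-5}$
$\left(-12129 + v\right) \left(4944 + \left(19039 - 22655\right)\right) = \left(-12129 - \frac{1}{27030}\right) \left(4944 + \left(19039 - 22655\right)\right) = - \frac{327846871 \left(4944 - 3616\right)}{27030} = \left(- \frac{327846871}{27030}\right) 1328 = - \frac{217690322344}{13515}$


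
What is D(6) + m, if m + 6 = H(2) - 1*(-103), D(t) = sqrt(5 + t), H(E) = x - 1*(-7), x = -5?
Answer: 99 + sqrt(11) ≈ 102.32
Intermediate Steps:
H(E) = 2 (H(E) = -5 - 1*(-7) = -5 + 7 = 2)
m = 99 (m = -6 + (2 - 1*(-103)) = -6 + (2 + 103) = -6 + 105 = 99)
D(6) + m = sqrt(5 + 6) + 99 = sqrt(11) + 99 = 99 + sqrt(11)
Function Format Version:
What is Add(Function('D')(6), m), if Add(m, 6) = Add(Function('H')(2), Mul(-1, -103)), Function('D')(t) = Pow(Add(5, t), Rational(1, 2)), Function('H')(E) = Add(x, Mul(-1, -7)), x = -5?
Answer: Add(99, Pow(11, Rational(1, 2))) ≈ 102.32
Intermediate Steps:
Function('H')(E) = 2 (Function('H')(E) = Add(-5, Mul(-1, -7)) = Add(-5, 7) = 2)
m = 99 (m = Add(-6, Add(2, Mul(-1, -103))) = Add(-6, Add(2, 103)) = Add(-6, 105) = 99)
Add(Function('D')(6), m) = Add(Pow(Add(5, 6), Rational(1, 2)), 99) = Add(Pow(11, Rational(1, 2)), 99) = Add(99, Pow(11, Rational(1, 2)))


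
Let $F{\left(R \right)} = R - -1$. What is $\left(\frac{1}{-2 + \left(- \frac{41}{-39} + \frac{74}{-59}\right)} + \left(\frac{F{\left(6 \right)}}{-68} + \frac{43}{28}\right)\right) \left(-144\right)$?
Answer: $- \frac{85024152}{603211} \approx -140.95$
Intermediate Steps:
$F{\left(R \right)} = 1 + R$ ($F{\left(R \right)} = R + 1 = 1 + R$)
$\left(\frac{1}{-2 + \left(- \frac{41}{-39} + \frac{74}{-59}\right)} + \left(\frac{F{\left(6 \right)}}{-68} + \frac{43}{28}\right)\right) \left(-144\right) = \left(\frac{1}{-2 + \left(- \frac{41}{-39} + \frac{74}{-59}\right)} + \left(\frac{1 + 6}{-68} + \frac{43}{28}\right)\right) \left(-144\right) = \left(\frac{1}{-2 + \left(\left(-41\right) \left(- \frac{1}{39}\right) + 74 \left(- \frac{1}{59}\right)\right)} + \left(7 \left(- \frac{1}{68}\right) + 43 \cdot \frac{1}{28}\right)\right) \left(-144\right) = \left(\frac{1}{-2 + \left(\frac{41}{39} - \frac{74}{59}\right)} + \left(- \frac{7}{68} + \frac{43}{28}\right)\right) \left(-144\right) = \left(\frac{1}{-2 - \frac{467}{2301}} + \frac{341}{238}\right) \left(-144\right) = \left(\frac{1}{- \frac{5069}{2301}} + \frac{341}{238}\right) \left(-144\right) = \left(- \frac{2301}{5069} + \frac{341}{238}\right) \left(-144\right) = \frac{1180891}{1206422} \left(-144\right) = - \frac{85024152}{603211}$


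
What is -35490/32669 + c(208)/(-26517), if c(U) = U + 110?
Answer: -3485264/3173201 ≈ -1.0983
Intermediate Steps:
c(U) = 110 + U
-35490/32669 + c(208)/(-26517) = -35490/32669 + (110 + 208)/(-26517) = -35490*1/32669 + 318*(-1/26517) = -390/359 - 106/8839 = -3485264/3173201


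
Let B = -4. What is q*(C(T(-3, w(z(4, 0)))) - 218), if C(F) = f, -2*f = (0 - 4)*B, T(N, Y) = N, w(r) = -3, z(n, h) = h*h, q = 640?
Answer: -144640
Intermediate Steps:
z(n, h) = h²
f = -8 (f = -(0 - 4)*(-4)/2 = -(-2)*(-4) = -½*16 = -8)
C(F) = -8
q*(C(T(-3, w(z(4, 0)))) - 218) = 640*(-8 - 218) = 640*(-226) = -144640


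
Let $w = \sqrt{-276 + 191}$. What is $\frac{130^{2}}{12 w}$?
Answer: $- \frac{845 i \sqrt{85}}{51} \approx - 152.76 i$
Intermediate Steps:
$w = i \sqrt{85}$ ($w = \sqrt{-85} = i \sqrt{85} \approx 9.2195 i$)
$\frac{130^{2}}{12 w} = \frac{130^{2}}{12 i \sqrt{85}} = \frac{16900}{12 i \sqrt{85}} = 16900 \left(- \frac{i \sqrt{85}}{1020}\right) = - \frac{845 i \sqrt{85}}{51}$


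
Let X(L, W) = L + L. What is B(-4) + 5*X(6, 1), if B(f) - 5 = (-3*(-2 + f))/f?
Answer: 121/2 ≈ 60.500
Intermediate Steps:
X(L, W) = 2*L
B(f) = 5 + (6 - 3*f)/f (B(f) = 5 + (-3*(-2 + f))/f = 5 + (6 - 3*f)/f)
B(-4) + 5*X(6, 1) = (2 + 6/(-4)) + 5*(2*6) = (2 + 6*(-1/4)) + 5*12 = (2 - 3/2) + 60 = 1/2 + 60 = 121/2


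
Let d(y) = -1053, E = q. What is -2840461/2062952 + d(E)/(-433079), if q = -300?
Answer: -1227971720963/893421189208 ≈ -1.3745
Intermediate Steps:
E = -300
-2840461/2062952 + d(E)/(-433079) = -2840461/2062952 - 1053/(-433079) = -2840461*1/2062952 - 1053*(-1/433079) = -2840461/2062952 + 1053/433079 = -1227971720963/893421189208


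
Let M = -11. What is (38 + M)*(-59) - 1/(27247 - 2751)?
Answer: -39022129/24496 ≈ -1593.0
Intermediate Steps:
(38 + M)*(-59) - 1/(27247 - 2751) = (38 - 11)*(-59) - 1/(27247 - 2751) = 27*(-59) - 1/24496 = -1593 - 1*1/24496 = -1593 - 1/24496 = -39022129/24496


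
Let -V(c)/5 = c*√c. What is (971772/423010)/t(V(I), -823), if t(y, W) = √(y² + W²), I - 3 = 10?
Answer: 242943*√732254/77437691135 ≈ 0.0026846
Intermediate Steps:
I = 13 (I = 3 + 10 = 13)
V(c) = -5*c^(3/2) (V(c) = -5*c*√c = -5*c^(3/2))
t(y, W) = √(W² + y²)
(971772/423010)/t(V(I), -823) = (971772/423010)/(√((-823)² + (-65*√13)²)) = (971772*(1/423010))/(√(677329 + (-65*√13)²)) = 485886/(211505*(√(677329 + (-65*√13)²))) = 485886/(211505*(√(677329 + 54925))) = 485886/(211505*(√732254)) = 485886*(√732254/732254)/211505 = 242943*√732254/77437691135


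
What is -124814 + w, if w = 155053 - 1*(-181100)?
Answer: 211339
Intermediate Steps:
w = 336153 (w = 155053 + 181100 = 336153)
-124814 + w = -124814 + 336153 = 211339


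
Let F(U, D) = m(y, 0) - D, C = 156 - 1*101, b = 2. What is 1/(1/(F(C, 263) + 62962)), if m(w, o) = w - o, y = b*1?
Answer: 62701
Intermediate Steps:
C = 55 (C = 156 - 101 = 55)
y = 2 (y = 2*1 = 2)
F(U, D) = 2 - D (F(U, D) = (2 - 1*0) - D = (2 + 0) - D = 2 - D)
1/(1/(F(C, 263) + 62962)) = 1/(1/((2 - 1*263) + 62962)) = 1/(1/((2 - 263) + 62962)) = 1/(1/(-261 + 62962)) = 1/(1/62701) = 62701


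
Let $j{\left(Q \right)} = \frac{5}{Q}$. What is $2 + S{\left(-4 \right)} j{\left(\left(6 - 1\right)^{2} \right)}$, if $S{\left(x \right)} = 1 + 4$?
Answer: $3$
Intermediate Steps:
$S{\left(x \right)} = 5$
$2 + S{\left(-4 \right)} j{\left(\left(6 - 1\right)^{2} \right)} = 2 + 5 \frac{5}{\left(6 - 1\right)^{2}} = 2 + 5 \frac{5}{5^{2}} = 2 + 5 \cdot \frac{5}{25} = 2 + 5 \cdot 5 \cdot \frac{1}{25} = 2 + 5 \cdot \frac{1}{5} = 2 + 1 = 3$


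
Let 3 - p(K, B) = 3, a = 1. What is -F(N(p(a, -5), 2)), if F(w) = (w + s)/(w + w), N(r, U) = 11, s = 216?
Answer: -227/22 ≈ -10.318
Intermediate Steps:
p(K, B) = 0 (p(K, B) = 3 - 1*3 = 3 - 3 = 0)
F(w) = (216 + w)/(2*w) (F(w) = (w + 216)/(w + w) = (216 + w)/((2*w)) = (216 + w)*(1/(2*w)) = (216 + w)/(2*w))
-F(N(p(a, -5), 2)) = -(216 + 11)/(2*11) = -227/(2*11) = -1*227/22 = -227/22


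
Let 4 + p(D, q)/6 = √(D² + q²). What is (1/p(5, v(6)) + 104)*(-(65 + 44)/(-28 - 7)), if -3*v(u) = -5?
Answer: 120227/371 + 109*√10/1484 ≈ 324.29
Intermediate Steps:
v(u) = 5/3 (v(u) = -⅓*(-5) = 5/3)
p(D, q) = -24 + 6*√(D² + q²)
(1/p(5, v(6)) + 104)*(-(65 + 44)/(-28 - 7)) = (1/(-24 + 6*√(5² + (5/3)²)) + 104)*(-(65 + 44)/(-28 - 7)) = (1/(-24 + 6*√(25 + 25/9)) + 104)*(-109/(-35)) = (1/(-24 + 6*√(250/9)) + 104)*(-109*(-1)/35) = (1/(-24 + 6*(5*√10/3)) + 104)*(-1*(-109/35)) = (1/(-24 + 10*√10) + 104)*(109/35) = (104 + 1/(-24 + 10*√10))*(109/35) = 11336/35 + 109/(35*(-24 + 10*√10))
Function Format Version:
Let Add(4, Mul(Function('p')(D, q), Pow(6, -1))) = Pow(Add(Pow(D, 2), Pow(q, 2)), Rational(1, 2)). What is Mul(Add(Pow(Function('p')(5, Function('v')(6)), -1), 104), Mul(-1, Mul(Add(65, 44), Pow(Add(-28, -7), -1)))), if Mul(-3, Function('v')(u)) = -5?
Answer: Add(Rational(120227, 371), Mul(Rational(109, 1484), Pow(10, Rational(1, 2)))) ≈ 324.29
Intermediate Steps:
Function('v')(u) = Rational(5, 3) (Function('v')(u) = Mul(Rational(-1, 3), -5) = Rational(5, 3))
Function('p')(D, q) = Add(-24, Mul(6, Pow(Add(Pow(D, 2), Pow(q, 2)), Rational(1, 2))))
Mul(Add(Pow(Function('p')(5, Function('v')(6)), -1), 104), Mul(-1, Mul(Add(65, 44), Pow(Add(-28, -7), -1)))) = Mul(Add(Pow(Add(-24, Mul(6, Pow(Add(Pow(5, 2), Pow(Rational(5, 3), 2)), Rational(1, 2)))), -1), 104), Mul(-1, Mul(Add(65, 44), Pow(Add(-28, -7), -1)))) = Mul(Add(Pow(Add(-24, Mul(6, Pow(Add(25, Rational(25, 9)), Rational(1, 2)))), -1), 104), Mul(-1, Mul(109, Pow(-35, -1)))) = Mul(Add(Pow(Add(-24, Mul(6, Pow(Rational(250, 9), Rational(1, 2)))), -1), 104), Mul(-1, Mul(109, Rational(-1, 35)))) = Mul(Add(Pow(Add(-24, Mul(6, Mul(Rational(5, 3), Pow(10, Rational(1, 2))))), -1), 104), Mul(-1, Rational(-109, 35))) = Mul(Add(Pow(Add(-24, Mul(10, Pow(10, Rational(1, 2)))), -1), 104), Rational(109, 35)) = Mul(Add(104, Pow(Add(-24, Mul(10, Pow(10, Rational(1, 2)))), -1)), Rational(109, 35)) = Add(Rational(11336, 35), Mul(Rational(109, 35), Pow(Add(-24, Mul(10, Pow(10, Rational(1, 2)))), -1)))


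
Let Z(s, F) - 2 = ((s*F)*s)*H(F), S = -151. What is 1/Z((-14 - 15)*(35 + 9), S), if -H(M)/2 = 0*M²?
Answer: ½ ≈ 0.50000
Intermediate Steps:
H(M) = 0 (H(M) = -0*M² = -2*0 = 0)
Z(s, F) = 2 (Z(s, F) = 2 + ((s*F)*s)*0 = 2 + ((F*s)*s)*0 = 2 + (F*s²)*0 = 2 + 0 = 2)
1/Z((-14 - 15)*(35 + 9), S) = 1/2 = ½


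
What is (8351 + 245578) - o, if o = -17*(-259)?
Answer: 249526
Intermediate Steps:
o = 4403
(8351 + 245578) - o = (8351 + 245578) - 1*4403 = 253929 - 4403 = 249526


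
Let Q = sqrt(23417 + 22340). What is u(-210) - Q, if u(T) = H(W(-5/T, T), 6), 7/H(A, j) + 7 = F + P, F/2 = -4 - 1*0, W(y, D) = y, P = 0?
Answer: -7/15 - sqrt(45757) ≈ -214.38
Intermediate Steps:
F = -8 (F = 2*(-4 - 1*0) = 2*(-4 + 0) = 2*(-4) = -8)
H(A, j) = -7/15 (H(A, j) = 7/(-7 + (-8 + 0)) = 7/(-7 - 8) = 7/(-15) = 7*(-1/15) = -7/15)
u(T) = -7/15
Q = sqrt(45757) ≈ 213.91
u(-210) - Q = -7/15 - sqrt(45757)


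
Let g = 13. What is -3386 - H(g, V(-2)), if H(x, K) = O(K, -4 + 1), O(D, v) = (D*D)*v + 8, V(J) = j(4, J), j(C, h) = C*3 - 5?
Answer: -3247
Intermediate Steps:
j(C, h) = -5 + 3*C (j(C, h) = 3*C - 5 = -5 + 3*C)
V(J) = 7 (V(J) = -5 + 3*4 = -5 + 12 = 7)
O(D, v) = 8 + v*D² (O(D, v) = D²*v + 8 = v*D² + 8 = 8 + v*D²)
H(x, K) = 8 - 3*K² (H(x, K) = 8 + (-4 + 1)*K² = 8 - 3*K²)
-3386 - H(g, V(-2)) = -3386 - (8 - 3*7²) = -3386 - (8 - 3*49) = -3386 - (8 - 147) = -3386 - 1*(-139) = -3386 + 139 = -3247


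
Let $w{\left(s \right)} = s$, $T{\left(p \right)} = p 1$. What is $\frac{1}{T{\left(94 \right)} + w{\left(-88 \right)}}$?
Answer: $\frac{1}{6} \approx 0.16667$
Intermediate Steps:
$T{\left(p \right)} = p$
$\frac{1}{T{\left(94 \right)} + w{\left(-88 \right)}} = \frac{1}{94 - 88} = \frac{1}{6}$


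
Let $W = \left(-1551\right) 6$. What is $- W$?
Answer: $9306$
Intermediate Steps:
$W = -9306$
$- W = \left(-1\right) \left(-9306\right) = 9306$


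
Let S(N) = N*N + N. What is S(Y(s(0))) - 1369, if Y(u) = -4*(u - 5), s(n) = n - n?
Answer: -949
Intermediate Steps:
s(n) = 0
Y(u) = 20 - 4*u (Y(u) = -4*(-5 + u) = 20 - 4*u)
S(N) = N + N**2 (S(N) = N**2 + N = N + N**2)
S(Y(s(0))) - 1369 = (20 - 4*0)*(1 + (20 - 4*0)) - 1369 = (20 + 0)*(1 + (20 + 0)) - 1369 = 20*(1 + 20) - 1369 = 20*21 - 1369 = 420 - 1369 = -949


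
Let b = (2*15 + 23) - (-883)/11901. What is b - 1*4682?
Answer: -55088846/11901 ≈ -4628.9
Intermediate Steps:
b = 631636/11901 (b = (30 + 23) - (-883)/11901 = 53 - 1*(-883/11901) = 53 + 883/11901 = 631636/11901 ≈ 53.074)
b - 1*4682 = 631636/11901 - 1*4682 = 631636/11901 - 4682 = -55088846/11901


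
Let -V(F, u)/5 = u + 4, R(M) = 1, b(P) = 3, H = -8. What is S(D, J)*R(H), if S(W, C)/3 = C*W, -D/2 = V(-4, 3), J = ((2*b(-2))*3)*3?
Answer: 11340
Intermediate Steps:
V(F, u) = -20 - 5*u (V(F, u) = -5*(u + 4) = -5*(4 + u) = -20 - 5*u)
J = 54 (J = ((2*3)*3)*3 = (6*3)*3 = 18*3 = 54)
D = 70 (D = -2*(-20 - 5*3) = -2*(-20 - 15) = -2*(-35) = 70)
S(W, C) = 3*C*W (S(W, C) = 3*(C*W) = 3*C*W)
S(D, J)*R(H) = (3*54*70)*1 = 11340*1 = 11340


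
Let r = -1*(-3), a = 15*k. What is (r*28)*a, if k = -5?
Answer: -6300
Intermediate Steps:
a = -75 (a = 15*(-5) = -75)
r = 3
(r*28)*a = (3*28)*(-75) = 84*(-75) = -6300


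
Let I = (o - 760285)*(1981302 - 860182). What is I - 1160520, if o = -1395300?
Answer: -2416670615720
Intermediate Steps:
I = -2416669455200 (I = (-1395300 - 760285)*(1981302 - 860182) = -2155585*1121120 = -2416669455200)
I - 1160520 = -2416669455200 - 1160520 = -2416670615720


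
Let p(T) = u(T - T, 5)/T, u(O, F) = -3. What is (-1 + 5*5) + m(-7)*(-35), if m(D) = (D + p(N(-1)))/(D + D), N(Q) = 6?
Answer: 21/4 ≈ 5.2500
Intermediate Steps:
p(T) = -3/T
m(D) = (-½ + D)/(2*D) (m(D) = (D - 3/6)/(D + D) = (D - 3*⅙)/((2*D)) = (D - ½)*(1/(2*D)) = (-½ + D)*(1/(2*D)) = (-½ + D)/(2*D))
(-1 + 5*5) + m(-7)*(-35) = (-1 + 5*5) + ((¼)*(-1 + 2*(-7))/(-7))*(-35) = (-1 + 25) + ((¼)*(-⅐)*(-1 - 14))*(-35) = 24 + ((¼)*(-⅐)*(-15))*(-35) = 24 + (15/28)*(-35) = 24 - 75/4 = 21/4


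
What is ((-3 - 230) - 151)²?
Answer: 147456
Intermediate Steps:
((-3 - 230) - 151)² = (-233 - 151)² = (-384)² = 147456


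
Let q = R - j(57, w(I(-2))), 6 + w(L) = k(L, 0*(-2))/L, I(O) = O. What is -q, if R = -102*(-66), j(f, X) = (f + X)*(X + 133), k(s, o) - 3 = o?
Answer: -2079/4 ≈ -519.75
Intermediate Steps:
k(s, o) = 3 + o
w(L) = -6 + 3/L (w(L) = -6 + (3 + 0*(-2))/L = -6 + (3 + 0)/L = -6 + 3/L)
j(f, X) = (133 + X)*(X + f) (j(f, X) = (X + f)*(133 + X) = (133 + X)*(X + f))
R = 6732
q = 2079/4 (q = 6732 - ((-6 + 3/(-2))² + 133*(-6 + 3/(-2)) + 133*57 + (-6 + 3/(-2))*57) = 6732 - ((-6 + 3*(-½))² + 133*(-6 + 3*(-½)) + 7581 + (-6 + 3*(-½))*57) = 6732 - ((-6 - 3/2)² + 133*(-6 - 3/2) + 7581 + (-6 - 3/2)*57) = 6732 - ((-15/2)² + 133*(-15/2) + 7581 - 15/2*57) = 6732 - (225/4 - 1995/2 + 7581 - 855/2) = 6732 - 1*24849/4 = 6732 - 24849/4 = 2079/4 ≈ 519.75)
-q = -1*2079/4 = -2079/4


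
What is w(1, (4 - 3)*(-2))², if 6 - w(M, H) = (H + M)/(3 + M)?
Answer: 625/16 ≈ 39.063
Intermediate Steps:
w(M, H) = 6 - (H + M)/(3 + M)
w(1, (4 - 3)*(-2))² = ((18 - (4 - 3)*(-2) + 5*1)/(3 + 1))² = ((18 - (-2) + 5)/4)² = ((18 - 1*(-2) + 5)/4)² = ((18 + 2 + 5)/4)² = ((¼)*25)² = (25/4)² = 625/16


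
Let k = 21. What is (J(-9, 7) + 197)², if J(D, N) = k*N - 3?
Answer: 116281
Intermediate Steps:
J(D, N) = -3 + 21*N (J(D, N) = 21*N - 3 = -3 + 21*N)
(J(-9, 7) + 197)² = ((-3 + 21*7) + 197)² = ((-3 + 147) + 197)² = (144 + 197)² = 341² = 116281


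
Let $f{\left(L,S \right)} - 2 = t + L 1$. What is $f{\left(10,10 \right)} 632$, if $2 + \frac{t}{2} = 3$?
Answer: $8848$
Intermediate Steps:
$t = 2$ ($t = -4 + 2 \cdot 3 = -4 + 6 = 2$)
$f{\left(L,S \right)} = 4 + L$ ($f{\left(L,S \right)} = 2 + \left(2 + L 1\right) = 2 + \left(2 + L\right) = 4 + L$)
$f{\left(10,10 \right)} 632 = \left(4 + 10\right) 632 = 14 \cdot 632 = 8848$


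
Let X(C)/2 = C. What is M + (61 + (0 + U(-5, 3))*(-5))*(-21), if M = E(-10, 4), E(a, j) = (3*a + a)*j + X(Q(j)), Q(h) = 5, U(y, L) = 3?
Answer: -1116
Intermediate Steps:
X(C) = 2*C
E(a, j) = 10 + 4*a*j (E(a, j) = (3*a + a)*j + 2*5 = (4*a)*j + 10 = 4*a*j + 10 = 10 + 4*a*j)
M = -150 (M = 10 + 4*(-10)*4 = 10 - 160 = -150)
M + (61 + (0 + U(-5, 3))*(-5))*(-21) = -150 + (61 + (0 + 3)*(-5))*(-21) = -150 + (61 + 3*(-5))*(-21) = -150 + (61 - 15)*(-21) = -150 + 46*(-21) = -150 - 966 = -1116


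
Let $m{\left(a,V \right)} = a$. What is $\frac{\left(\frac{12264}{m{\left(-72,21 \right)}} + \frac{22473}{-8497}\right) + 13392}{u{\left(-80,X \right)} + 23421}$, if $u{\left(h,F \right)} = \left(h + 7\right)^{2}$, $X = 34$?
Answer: $\frac{168483043}{366433125} \approx 0.45979$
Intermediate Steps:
$u{\left(h,F \right)} = \left(7 + h\right)^{2}$
$\frac{\left(\frac{12264}{m{\left(-72,21 \right)}} + \frac{22473}{-8497}\right) + 13392}{u{\left(-80,X \right)} + 23421} = \frac{\left(\frac{12264}{-72} + \frac{22473}{-8497}\right) + 13392}{\left(7 - 80\right)^{2} + 23421} = \frac{\left(12264 \left(- \frac{1}{72}\right) + 22473 \left(- \frac{1}{8497}\right)\right) + 13392}{\left(-73\right)^{2} + 23421} = \frac{\left(- \frac{511}{3} - \frac{22473}{8497}\right) + 13392}{5329 + 23421} = \frac{- \frac{4409386}{25491} + 13392}{28750} = \frac{336966086}{25491} \cdot \frac{1}{28750} = \frac{168483043}{366433125}$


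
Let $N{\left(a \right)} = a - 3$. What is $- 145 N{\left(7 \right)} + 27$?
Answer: $-553$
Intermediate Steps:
$N{\left(a \right)} = -3 + a$
$- 145 N{\left(7 \right)} + 27 = - 145 \left(-3 + 7\right) + 27 = \left(-145\right) 4 + 27 = -580 + 27 = -553$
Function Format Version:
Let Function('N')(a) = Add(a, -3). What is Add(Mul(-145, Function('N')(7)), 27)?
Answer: -553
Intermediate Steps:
Function('N')(a) = Add(-3, a)
Add(Mul(-145, Function('N')(7)), 27) = Add(Mul(-145, Add(-3, 7)), 27) = Add(Mul(-145, 4), 27) = Add(-580, 27) = -553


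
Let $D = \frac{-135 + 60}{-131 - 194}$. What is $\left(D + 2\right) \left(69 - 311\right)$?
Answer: $- \frac{7018}{13} \approx -539.85$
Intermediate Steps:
$D = \frac{3}{13}$ ($D = - \frac{75}{-325} = \left(-75\right) \left(- \frac{1}{325}\right) = \frac{3}{13} \approx 0.23077$)
$\left(D + 2\right) \left(69 - 311\right) = \left(\frac{3}{13} + 2\right) \left(69 - 311\right) = \frac{29}{13} \left(-242\right) = - \frac{7018}{13}$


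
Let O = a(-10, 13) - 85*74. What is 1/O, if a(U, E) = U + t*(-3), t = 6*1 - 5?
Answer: -1/6303 ≈ -0.00015865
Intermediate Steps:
t = 1 (t = 6 - 5 = 1)
a(U, E) = -3 + U (a(U, E) = U + 1*(-3) = U - 3 = -3 + U)
O = -6303 (O = (-3 - 10) - 85*74 = -13 - 6290 = -6303)
1/O = 1/(-6303) = -1/6303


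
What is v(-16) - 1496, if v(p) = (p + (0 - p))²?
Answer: -1496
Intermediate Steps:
v(p) = 0 (v(p) = (p - p)² = 0² = 0)
v(-16) - 1496 = 0 - 1496 = -1496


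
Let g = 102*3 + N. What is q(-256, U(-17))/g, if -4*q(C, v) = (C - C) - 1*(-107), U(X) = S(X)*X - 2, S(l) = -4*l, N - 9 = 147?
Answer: -107/1848 ≈ -0.057900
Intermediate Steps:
N = 156 (N = 9 + 147 = 156)
g = 462 (g = 102*3 + 156 = 306 + 156 = 462)
U(X) = -2 - 4*X**2 (U(X) = (-4*X)*X - 2 = -4*X**2 - 2 = -2 - 4*X**2)
q(C, v) = -107/4 (q(C, v) = -((C - C) - 1*(-107))/4 = -(0 + 107)/4 = -1/4*107 = -107/4)
q(-256, U(-17))/g = -107/4/462 = -107/4*1/462 = -107/1848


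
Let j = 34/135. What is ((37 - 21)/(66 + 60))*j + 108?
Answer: 918812/8505 ≈ 108.03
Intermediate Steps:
j = 34/135 (j = 34*(1/135) = 34/135 ≈ 0.25185)
((37 - 21)/(66 + 60))*j + 108 = ((37 - 21)/(66 + 60))*(34/135) + 108 = (16/126)*(34/135) + 108 = (16*(1/126))*(34/135) + 108 = (8/63)*(34/135) + 108 = 272/8505 + 108 = 918812/8505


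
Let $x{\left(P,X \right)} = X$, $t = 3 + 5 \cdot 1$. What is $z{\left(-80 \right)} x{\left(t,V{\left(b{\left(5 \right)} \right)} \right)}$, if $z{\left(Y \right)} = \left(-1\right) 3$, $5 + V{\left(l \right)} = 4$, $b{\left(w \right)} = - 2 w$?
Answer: $3$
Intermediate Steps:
$t = 8$ ($t = 3 + 5 = 8$)
$V{\left(l \right)} = -1$ ($V{\left(l \right)} = -5 + 4 = -1$)
$z{\left(Y \right)} = -3$
$z{\left(-80 \right)} x{\left(t,V{\left(b{\left(5 \right)} \right)} \right)} = \left(-3\right) \left(-1\right) = 3$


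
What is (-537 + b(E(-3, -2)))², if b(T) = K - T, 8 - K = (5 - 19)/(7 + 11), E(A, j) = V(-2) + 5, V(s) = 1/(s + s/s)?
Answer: 22944100/81 ≈ 2.8326e+5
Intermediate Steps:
V(s) = 1/(1 + s) (V(s) = 1/(s + 1) = 1/(1 + s))
E(A, j) = 4 (E(A, j) = 1/(1 - 2) + 5 = 1/(-1) + 5 = -1 + 5 = 4)
K = 79/9 (K = 8 - (5 - 19)/(7 + 11) = 8 - (-14)/18 = 8 - 1*(-7/9) = 8 + 7/9 = 79/9 ≈ 8.7778)
b(T) = 79/9 - T
(-537 + b(E(-3, -2)))² = (-537 + (79/9 - 1*4))² = (-537 + (79/9 - 4))² = (-537 + 43/9)² = (-4790/9)² = 22944100/81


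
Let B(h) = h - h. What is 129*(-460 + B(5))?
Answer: -59340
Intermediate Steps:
B(h) = 0
129*(-460 + B(5)) = 129*(-460 + 0) = 129*(-460) = -59340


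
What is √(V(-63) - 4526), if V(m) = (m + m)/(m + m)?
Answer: 5*I*√181 ≈ 67.268*I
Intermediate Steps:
V(m) = 1 (V(m) = (2*m)/((2*m)) = (2*m)*(1/(2*m)) = 1)
√(V(-63) - 4526) = √(1 - 4526) = √(-4525) = 5*I*√181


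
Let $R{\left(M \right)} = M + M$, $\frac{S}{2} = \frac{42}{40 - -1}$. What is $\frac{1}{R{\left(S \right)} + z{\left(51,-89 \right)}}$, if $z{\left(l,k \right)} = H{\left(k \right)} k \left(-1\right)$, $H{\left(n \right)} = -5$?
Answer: $- \frac{41}{18077} \approx -0.0022681$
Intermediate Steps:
$S = \frac{84}{41}$ ($S = 2 \frac{42}{40 - -1} = 2 \frac{42}{40 + 1} = 2 \cdot \frac{42}{41} = \frac{84}{41} \approx 2.0488$)
$z{\left(l,k \right)} = 5 k$ ($z{\left(l,k \right)} = - 5 k \left(-1\right) = 5 k$)
$R{\left(M \right)} = 2 M$
$\frac{1}{R{\left(S \right)} + z{\left(51,-89 \right)}} = \frac{1}{2 \cdot \frac{84}{41} + 5 \left(-89\right)} = \frac{1}{\frac{168}{41} - 445} = \frac{1}{- \frac{18077}{41}} = - \frac{41}{18077}$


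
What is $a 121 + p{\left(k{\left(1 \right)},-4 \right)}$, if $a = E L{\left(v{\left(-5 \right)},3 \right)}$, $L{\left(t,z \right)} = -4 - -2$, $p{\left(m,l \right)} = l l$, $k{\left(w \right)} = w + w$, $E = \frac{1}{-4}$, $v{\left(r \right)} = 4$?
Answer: $\frac{153}{2} \approx 76.5$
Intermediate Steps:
$E = - \frac{1}{4} \approx -0.25$
$k{\left(w \right)} = 2 w$
$p{\left(m,l \right)} = l^{2}$
$L{\left(t,z \right)} = -2$ ($L{\left(t,z \right)} = -4 + 2 = -2$)
$a = \frac{1}{2}$ ($a = \left(- \frac{1}{4}\right) \left(-2\right) = \frac{1}{2} \approx 0.5$)
$a 121 + p{\left(k{\left(1 \right)},-4 \right)} = \frac{1}{2} \cdot 121 + \left(-4\right)^{2} = \frac{121}{2} + 16 = \frac{153}{2}$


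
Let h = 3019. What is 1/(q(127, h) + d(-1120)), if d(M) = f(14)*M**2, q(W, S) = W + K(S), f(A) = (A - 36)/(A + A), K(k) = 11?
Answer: -1/985462 ≈ -1.0148e-6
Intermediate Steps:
f(A) = (-36 + A)/(2*A) (f(A) = (-36 + A)/((2*A)) = (-36 + A)*(1/(2*A)) = (-36 + A)/(2*A))
q(W, S) = 11 + W (q(W, S) = W + 11 = 11 + W)
d(M) = -11*M**2/14 (d(M) = ((1/2)*(-36 + 14)/14)*M**2 = ((1/2)*(1/14)*(-22))*M**2 = -11*M**2/14)
1/(q(127, h) + d(-1120)) = 1/((11 + 127) - 11/14*(-1120)**2) = 1/(138 - 11/14*1254400) = 1/(138 - 985600) = 1/(-985462) = -1/985462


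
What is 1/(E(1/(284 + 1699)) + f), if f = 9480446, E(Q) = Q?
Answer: 1983/18799724419 ≈ 1.0548e-7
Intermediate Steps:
1/(E(1/(284 + 1699)) + f) = 1/(1/(284 + 1699) + 9480446) = 1/(1/1983 + 9480446) = 1/(18799724419/1983) = 1983/18799724419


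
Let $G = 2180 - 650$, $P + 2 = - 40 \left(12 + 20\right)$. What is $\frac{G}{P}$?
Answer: $- \frac{765}{641} \approx -1.1934$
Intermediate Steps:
$P = -1282$ ($P = -2 - 40 \left(12 + 20\right) = -2 - 1280 = -1282$)
$G = 1530$
$\frac{G}{P} = \frac{1530}{-1282} = 1530 \left(- \frac{1}{1282}\right) = - \frac{765}{641}$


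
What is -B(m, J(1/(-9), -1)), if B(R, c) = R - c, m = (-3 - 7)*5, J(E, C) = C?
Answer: 49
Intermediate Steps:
m = -50 (m = -10*5 = -50)
-B(m, J(1/(-9), -1)) = -(-50 - 1*(-1)) = -(-50 + 1) = -1*(-49) = 49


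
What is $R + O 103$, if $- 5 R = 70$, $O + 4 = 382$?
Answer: $38920$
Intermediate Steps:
$O = 378$ ($O = -4 + 382 = 378$)
$R = -14$ ($R = \left(- \frac{1}{5}\right) 70 = -14$)
$R + O 103 = -14 + 378 \cdot 103 = -14 + 38934 = 38920$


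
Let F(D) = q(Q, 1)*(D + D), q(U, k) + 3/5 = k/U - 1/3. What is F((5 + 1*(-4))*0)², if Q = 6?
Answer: 0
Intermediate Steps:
q(U, k) = -14/15 + k/U (q(U, k) = -⅗ + (k/U - 1/3) = -⅗ + (k/U - 1*⅓) = -⅗ + (k/U - ⅓) = -⅗ + (-⅓ + k/U) = -14/15 + k/U)
F(D) = -23*D/15 (F(D) = (-14/15 + 1/6)*(D + D) = (-14/15 + 1*(⅙))*(2*D) = (-14/15 + ⅙)*(2*D) = -23*D/15)
F((5 + 1*(-4))*0)² = (-23*(5 + 1*(-4))*0/15)² = (-23*(5 - 4)*0/15)² = (-23*0/15)² = (-23/15*0)² = 0² = 0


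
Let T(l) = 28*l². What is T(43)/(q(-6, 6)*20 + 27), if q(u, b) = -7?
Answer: -51772/113 ≈ -458.16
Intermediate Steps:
T(43)/(q(-6, 6)*20 + 27) = (28*43²)/(-7*20 + 27) = (28*1849)/(-140 + 27) = 51772/(-113) = 51772*(-1/113) = -51772/113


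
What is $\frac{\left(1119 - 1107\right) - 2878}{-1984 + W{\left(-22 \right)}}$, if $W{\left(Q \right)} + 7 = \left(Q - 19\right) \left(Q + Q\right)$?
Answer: $\frac{2866}{187} \approx 15.326$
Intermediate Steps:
$W{\left(Q \right)} = -7 + 2 Q \left(-19 + Q\right)$ ($W{\left(Q \right)} = -7 + \left(Q - 19\right) \left(Q + Q\right) = -7 + \left(-19 + Q\right) 2 Q = -7 + 2 Q \left(-19 + Q\right)$)
$\frac{\left(1119 - 1107\right) - 2878}{-1984 + W{\left(-22 \right)}} = \frac{\left(1119 - 1107\right) - 2878}{-1984 - \left(-829 - 968\right)} = \frac{\left(1119 - 1107\right) - 2878}{-1984 + \left(-7 + 836 + 2 \cdot 484\right)} = \frac{12 - 2878}{-1984 + \left(-7 + 836 + 968\right)} = - \frac{2866}{-1984 + 1797} = - \frac{2866}{-187} = \left(-2866\right) \left(- \frac{1}{187}\right) = \frac{2866}{187}$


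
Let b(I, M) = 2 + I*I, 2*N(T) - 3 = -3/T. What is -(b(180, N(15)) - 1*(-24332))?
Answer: -56734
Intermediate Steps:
N(T) = 3/2 - 3/(2*T) (N(T) = 3/2 + (-3/T)/2 = 3/2 - 3/(2*T))
b(I, M) = 2 + I²
-(b(180, N(15)) - 1*(-24332)) = -((2 + 180²) - 1*(-24332)) = -((2 + 32400) + 24332) = -(32402 + 24332) = -1*56734 = -56734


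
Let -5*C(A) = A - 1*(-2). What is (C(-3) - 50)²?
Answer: 62001/25 ≈ 2480.0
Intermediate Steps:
C(A) = -⅖ - A/5 (C(A) = -(A - 1*(-2))/5 = -(A + 2)/5 = -(2 + A)/5 = -⅖ - A/5)
(C(-3) - 50)² = ((-⅖ - ⅕*(-3)) - 50)² = ((-⅖ + ⅗) - 50)² = (⅕ - 50)² = (-249/5)² = 62001/25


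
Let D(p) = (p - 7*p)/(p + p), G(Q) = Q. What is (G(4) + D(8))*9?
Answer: 9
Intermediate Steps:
D(p) = -3 (D(p) = (-6*p)/((2*p)) = (-6*p)*(1/(2*p)) = -3)
(G(4) + D(8))*9 = (4 - 3)*9 = 1*9 = 9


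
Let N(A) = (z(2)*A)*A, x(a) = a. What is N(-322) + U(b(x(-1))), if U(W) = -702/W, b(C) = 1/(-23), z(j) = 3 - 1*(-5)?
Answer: 845618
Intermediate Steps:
z(j) = 8 (z(j) = 3 + 5 = 8)
b(C) = -1/23
N(A) = 8*A**2 (N(A) = (8*A)*A = 8*A**2)
N(-322) + U(b(x(-1))) = 8*(-322)**2 - 702/(-1/23) = 8*103684 - 702*(-23) = 829472 + 16146 = 845618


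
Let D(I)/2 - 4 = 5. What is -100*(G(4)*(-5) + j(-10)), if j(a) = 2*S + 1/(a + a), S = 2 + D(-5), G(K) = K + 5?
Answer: 505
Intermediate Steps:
D(I) = 18 (D(I) = 8 + 2*5 = 8 + 10 = 18)
G(K) = 5 + K
S = 20 (S = 2 + 18 = 20)
j(a) = 40 + 1/(2*a) (j(a) = 2*20 + 1/(a + a) = 40 + 1/(2*a))
-100*(G(4)*(-5) + j(-10)) = -100*((5 + 4)*(-5) + (40 + (½)/(-10))) = -100*(9*(-5) + (40 + (½)*(-⅒))) = -100*(-45 + (40 - 1/20)) = -100*(-45 + 799/20) = -100*(-101/20) = 505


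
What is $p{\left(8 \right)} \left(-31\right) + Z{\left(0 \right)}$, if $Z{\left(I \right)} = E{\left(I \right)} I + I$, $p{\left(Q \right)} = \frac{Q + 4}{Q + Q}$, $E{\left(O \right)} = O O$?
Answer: $- \frac{93}{4} \approx -23.25$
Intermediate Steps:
$E{\left(O \right)} = O^{2}$
$p{\left(Q \right)} = \frac{4 + Q}{2 Q}$
$Z{\left(I \right)} = I + I^{3}$ ($Z{\left(I \right)} = I^{2} I + I = I^{3} + I = I + I^{3}$)
$p{\left(8 \right)} \left(-31\right) + Z{\left(0 \right)} = \frac{4 + 8}{2 \cdot 8} \left(-31\right) + \left(0 + 0^{3}\right) = \frac{1}{2} \cdot \frac{1}{8} \cdot 12 \left(-31\right) + \left(0 + 0\right) = \frac{3}{4} \left(-31\right) + 0 = - \frac{93}{4} + 0 = - \frac{93}{4}$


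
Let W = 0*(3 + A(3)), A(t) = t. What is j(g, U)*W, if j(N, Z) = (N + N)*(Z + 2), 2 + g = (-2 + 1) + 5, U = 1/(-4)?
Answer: 0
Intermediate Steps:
U = -1/4 ≈ -0.25000
g = 2 (g = -2 + ((-2 + 1) + 5) = -2 + (-1 + 5) = -2 + 4 = 2)
j(N, Z) = 2*N*(2 + Z) (j(N, Z) = (2*N)*(2 + Z) = 2*N*(2 + Z))
W = 0 (W = 0*(3 + 3) = 0*6 = 0)
j(g, U)*W = (2*2*(2 - 1/4))*0 = (2*2*(7/4))*0 = 7*0 = 0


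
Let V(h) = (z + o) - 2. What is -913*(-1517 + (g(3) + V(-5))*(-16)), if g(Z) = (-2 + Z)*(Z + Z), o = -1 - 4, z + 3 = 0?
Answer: 1326589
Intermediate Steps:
z = -3 (z = -3 + 0 = -3)
o = -5
g(Z) = 2*Z*(-2 + Z) (g(Z) = (-2 + Z)*(2*Z) = 2*Z*(-2 + Z))
V(h) = -10 (V(h) = (-3 - 5) - 2 = -8 - 2 = -10)
-913*(-1517 + (g(3) + V(-5))*(-16)) = -913*(-1517 + (2*3*(-2 + 3) - 10)*(-16)) = -913*(-1517 + (2*3*1 - 10)*(-16)) = -913*(-1517 + (6 - 10)*(-16)) = -913*(-1517 - 4*(-16)) = -913*(-1517 + 64) = -913*(-1453) = 1326589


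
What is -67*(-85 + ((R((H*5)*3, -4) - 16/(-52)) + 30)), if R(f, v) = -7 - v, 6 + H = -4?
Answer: 50250/13 ≈ 3865.4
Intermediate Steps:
H = -10 (H = -6 - 4 = -10)
-67*(-85 + ((R((H*5)*3, -4) - 16/(-52)) + 30)) = -67*(-85 + (((-7 - 1*(-4)) - 16/(-52)) + 30)) = -67*(-85 + (((-7 + 4) - 16*(-1/52)) + 30)) = -67*(-85 + ((-3 + 4/13) + 30)) = -67*(-85 + (-35/13 + 30)) = -67*(-85 + 355/13) = -67*(-750/13) = 50250/13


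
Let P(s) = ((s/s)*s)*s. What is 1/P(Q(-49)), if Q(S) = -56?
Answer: 1/3136 ≈ 0.00031888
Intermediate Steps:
P(s) = s**2 (P(s) = (1*s)*s = s*s = s**2)
1/P(Q(-49)) = 1/((-56)**2) = 1/3136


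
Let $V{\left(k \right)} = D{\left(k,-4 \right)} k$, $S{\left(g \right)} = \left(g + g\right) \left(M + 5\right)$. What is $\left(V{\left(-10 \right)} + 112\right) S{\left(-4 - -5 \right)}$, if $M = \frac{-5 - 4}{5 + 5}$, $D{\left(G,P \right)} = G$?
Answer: $\frac{8692}{5} \approx 1738.4$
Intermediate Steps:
$M = - \frac{9}{10} \approx -0.9$
$S{\left(g \right)} = \frac{41 g}{5}$ ($S{\left(g \right)} = \left(g + g\right) \left(- \frac{9}{10} + 5\right) = 2 g \frac{41}{10} = \frac{41 g}{5}$)
$V{\left(k \right)} = k^{2}$ ($V{\left(k \right)} = k k = k^{2}$)
$\left(V{\left(-10 \right)} + 112\right) S{\left(-4 - -5 \right)} = \left(\left(-10\right)^{2} + 112\right) \frac{41 \left(-4 - -5\right)}{5} = \left(100 + 112\right) \frac{41 \left(-4 + 5\right)}{5} = 212 \cdot \frac{41}{5} \cdot 1 = 212 \cdot \frac{41}{5} = \frac{8692}{5}$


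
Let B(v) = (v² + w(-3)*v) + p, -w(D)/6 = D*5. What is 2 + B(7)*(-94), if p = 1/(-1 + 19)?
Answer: -574463/9 ≈ -63829.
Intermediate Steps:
w(D) = -30*D (w(D) = -6*D*5 = -30*D)
p = 1/18 ≈ 0.055556
B(v) = 1/18 + v² + 90*v (B(v) = (v² + (-30*(-3))*v) + 1/18 = (v² + 90*v) + 1/18 = 1/18 + v² + 90*v)
2 + B(7)*(-94) = 2 + (1/18 + 7² + 90*7)*(-94) = 2 + (1/18 + 49 + 630)*(-94) = 2 + (12223/18)*(-94) = 2 - 574481/9 = -574463/9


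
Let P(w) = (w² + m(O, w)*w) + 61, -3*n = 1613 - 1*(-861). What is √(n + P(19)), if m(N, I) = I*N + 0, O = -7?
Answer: I*√26367/3 ≈ 54.126*I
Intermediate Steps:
m(N, I) = I*N
n = -2474/3 (n = -(1613 - 1*(-861))/3 = -(1613 + 861)/3 = -⅓*2474 = -2474/3 ≈ -824.67)
P(w) = 61 - 6*w² (P(w) = (w² + (w*(-7))*w) + 61 = (w² + (-7*w)*w) + 61 = (w² - 7*w²) + 61 = -6*w² + 61 = 61 - 6*w²)
√(n + P(19)) = √(-2474/3 + (61 - 6*19²)) = √(-2474/3 + (61 - 6*361)) = √(-2474/3 + (61 - 2166)) = √(-2474/3 - 2105) = √(-8789/3) = I*√26367/3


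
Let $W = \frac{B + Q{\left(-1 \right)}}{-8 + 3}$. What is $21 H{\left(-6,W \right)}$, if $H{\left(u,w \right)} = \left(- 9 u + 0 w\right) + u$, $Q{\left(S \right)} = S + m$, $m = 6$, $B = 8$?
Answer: $1008$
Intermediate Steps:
$Q{\left(S \right)} = 6 + S$ ($Q{\left(S \right)} = S + 6 = 6 + S$)
$W = - \frac{13}{5}$ ($W = \frac{8 + \left(6 - 1\right)}{-8 + 3} = \frac{8 + 5}{-5} = 13 \left(- \frac{1}{5}\right) = - \frac{13}{5} \approx -2.6$)
$H{\left(u,w \right)} = - 8 u$ ($H{\left(u,w \right)} = \left(- 9 u + 0\right) + u = - 9 u + u = - 8 u$)
$21 H{\left(-6,W \right)} = 21 \left(\left(-8\right) \left(-6\right)\right) = 21 \cdot 48 = 1008$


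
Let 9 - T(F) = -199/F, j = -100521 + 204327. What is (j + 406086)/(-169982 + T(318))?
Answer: -162145656/54051215 ≈ -2.9999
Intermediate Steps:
j = 103806
T(F) = 9 + 199/F (T(F) = 9 - (-199)/F = 9 + 199/F)
(j + 406086)/(-169982 + T(318)) = (103806 + 406086)/(-169982 + (9 + 199/318)) = 509892/(-169982 + (9 + 199*(1/318))) = 509892/(-169982 + (9 + 199/318)) = 509892/(-169982 + 3061/318) = 509892/(-54051215/318) = 509892*(-318/54051215) = -162145656/54051215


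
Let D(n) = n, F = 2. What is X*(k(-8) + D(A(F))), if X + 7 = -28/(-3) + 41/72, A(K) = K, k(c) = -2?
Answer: 0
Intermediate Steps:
X = 209/72 (X = -7 + (-28/(-3) + 41/72) = -7 + (-28*(-⅓) + 41*(1/72)) = -7 + (28/3 + 41/72) = -7 + 713/72 = 209/72 ≈ 2.9028)
X*(k(-8) + D(A(F))) = 209*(-2 + 2)/72 = (209/72)*0 = 0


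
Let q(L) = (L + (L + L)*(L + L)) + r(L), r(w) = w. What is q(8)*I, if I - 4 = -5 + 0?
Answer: -272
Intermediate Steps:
I = -1 (I = 4 + (-5 + 0) = 4 - 5 = -1)
q(L) = 2*L + 4*L**2 (q(L) = (L + (L + L)*(L + L)) + L = (L + (2*L)*(2*L)) + L = (L + 4*L**2) + L = 2*L + 4*L**2)
q(8)*I = (2*8*(1 + 2*8))*(-1) = (2*8*(1 + 16))*(-1) = (2*8*17)*(-1) = 272*(-1) = -272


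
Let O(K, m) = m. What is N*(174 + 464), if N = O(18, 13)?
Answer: 8294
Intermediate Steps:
N = 13
N*(174 + 464) = 13*(174 + 464) = 13*638 = 8294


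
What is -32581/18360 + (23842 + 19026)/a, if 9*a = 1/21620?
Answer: 153145449845819/18360 ≈ 8.3413e+9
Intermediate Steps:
a = 1/194580 (a = (1/9)/21620 = (1/9)*(1/21620) = 1/194580 ≈ 5.1393e-6)
-32581/18360 + (23842 + 19026)/a = -32581/18360 + (23842 + 19026)/(1/194580) = -32581*1/18360 + 42868*194580 = -32581/18360 + 8341255440 = 153145449845819/18360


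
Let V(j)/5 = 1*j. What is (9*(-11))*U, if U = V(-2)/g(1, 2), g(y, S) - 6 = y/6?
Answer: 5940/37 ≈ 160.54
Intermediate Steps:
V(j) = 5*j (V(j) = 5*(1*j) = 5*j)
g(y, S) = 6 + y/6
U = -60/37 (U = (5*(-2))/(6 + (1/6)*1) = -10/(6 + 1/6) = -10/37/6 = -10*6/37 = -60/37 ≈ -1.6216)
(9*(-11))*U = (9*(-11))*(-60/37) = -99*(-60/37) = 5940/37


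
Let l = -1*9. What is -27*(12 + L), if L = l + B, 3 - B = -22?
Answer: -756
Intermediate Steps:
B = 25 (B = 3 - 1*(-22) = 3 + 22 = 25)
l = -9
L = 16 (L = -9 + 25 = 16)
-27*(12 + L) = -27*(12 + 16) = -27*28 = -756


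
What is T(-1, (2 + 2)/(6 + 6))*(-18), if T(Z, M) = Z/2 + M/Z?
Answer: 15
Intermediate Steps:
T(Z, M) = Z/2 + M/Z (T(Z, M) = Z*(½) + M/Z = Z/2 + M/Z)
T(-1, (2 + 2)/(6 + 6))*(-18) = ((½)*(-1) + ((2 + 2)/(6 + 6))/(-1))*(-18) = (-½ + (4/12)*(-1))*(-18) = (-½ + (4*(1/12))*(-1))*(-18) = (-½ + (⅓)*(-1))*(-18) = (-½ - ⅓)*(-18) = -⅚*(-18) = 15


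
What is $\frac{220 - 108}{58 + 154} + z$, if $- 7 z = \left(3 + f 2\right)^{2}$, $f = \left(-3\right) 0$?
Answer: $- \frac{281}{371} \approx -0.75741$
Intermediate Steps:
$f = 0$
$z = - \frac{9}{7}$ ($z = - \frac{\left(3 + 0 \cdot 2\right)^{2}}{7} = - \frac{\left(3 + 0\right)^{2}}{7} = - \frac{3^{2}}{7} = \left(- \frac{1}{7}\right) 9 = - \frac{9}{7} \approx -1.2857$)
$\frac{220 - 108}{58 + 154} + z = \frac{220 - 108}{58 + 154} - \frac{9}{7} = \frac{112}{212} - \frac{9}{7} = 112 \cdot \frac{1}{212} - \frac{9}{7} = \frac{28}{53} - \frac{9}{7} = - \frac{281}{371}$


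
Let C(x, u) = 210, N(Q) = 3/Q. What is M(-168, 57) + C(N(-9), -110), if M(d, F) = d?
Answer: 42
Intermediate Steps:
M(-168, 57) + C(N(-9), -110) = -168 + 210 = 42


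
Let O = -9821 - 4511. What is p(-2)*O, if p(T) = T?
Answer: 28664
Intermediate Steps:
O = -14332
p(-2)*O = -2*(-14332) = 28664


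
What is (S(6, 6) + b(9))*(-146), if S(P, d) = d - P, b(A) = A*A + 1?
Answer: -11972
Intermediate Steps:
b(A) = 1 + A**2 (b(A) = A**2 + 1 = 1 + A**2)
(S(6, 6) + b(9))*(-146) = ((6 - 1*6) + (1 + 9**2))*(-146) = ((6 - 6) + (1 + 81))*(-146) = (0 + 82)*(-146) = 82*(-146) = -11972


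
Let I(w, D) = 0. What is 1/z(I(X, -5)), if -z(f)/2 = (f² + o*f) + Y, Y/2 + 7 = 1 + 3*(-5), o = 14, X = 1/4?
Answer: 1/84 ≈ 0.011905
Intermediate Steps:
X = ¼ ≈ 0.25000
Y = -42 (Y = -14 + 2*(1 + 3*(-5)) = -14 + 2*(1 - 15) = -14 + 2*(-14) = -14 - 28 = -42)
z(f) = 84 - 28*f - 2*f² (z(f) = -2*((f² + 14*f) - 42) = -2*(-42 + f² + 14*f) = 84 - 28*f - 2*f²)
1/z(I(X, -5)) = 1/(84 - 28*0 - 2*0²) = 1/(84 + 0 - 2*0) = 1/(84 + 0 + 0) = 1/84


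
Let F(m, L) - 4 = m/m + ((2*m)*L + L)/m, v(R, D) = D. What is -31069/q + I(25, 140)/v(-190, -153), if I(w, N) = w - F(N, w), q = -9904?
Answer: 35367119/10607184 ≈ 3.3343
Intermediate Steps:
F(m, L) = 5 + (L + 2*L*m)/m (F(m, L) = 4 + (m/m + ((2*m)*L + L)/m) = 4 + (1 + (2*L*m + L)/m) = 4 + (1 + (L + 2*L*m)/m) = 5 + (L + 2*L*m)/m)
I(w, N) = -5 - w - w/N (I(w, N) = w - (5 + 2*w + w/N) = w + (-5 - 2*w - w/N) = -5 - w - w/N)
-31069/q + I(25, 140)/v(-190, -153) = -31069/(-9904) + (-5 - 1*25 - 1*25/140)/(-153) = -31069*(-1/9904) + (-5 - 25 - 1*25*1/140)*(-1/153) = 31069/9904 + (-5 - 25 - 5/28)*(-1/153) = 31069/9904 - 845/28*(-1/153) = 31069/9904 + 845/4284 = 35367119/10607184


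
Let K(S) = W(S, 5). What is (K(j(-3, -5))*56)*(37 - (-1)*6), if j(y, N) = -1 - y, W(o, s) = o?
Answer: 4816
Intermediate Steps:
K(S) = S
(K(j(-3, -5))*56)*(37 - (-1)*6) = ((-1 - 1*(-3))*56)*(37 - (-1)*6) = ((-1 + 3)*56)*(37 - 1*(-6)) = (2*56)*(37 + 6) = 112*43 = 4816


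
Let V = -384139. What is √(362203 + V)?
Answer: 4*I*√1371 ≈ 148.11*I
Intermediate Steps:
√(362203 + V) = √(362203 - 384139) = √(-21936) = 4*I*√1371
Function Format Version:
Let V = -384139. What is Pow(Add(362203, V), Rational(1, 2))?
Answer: Mul(4, I, Pow(1371, Rational(1, 2))) ≈ Mul(148.11, I)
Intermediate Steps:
Pow(Add(362203, V), Rational(1, 2)) = Pow(Add(362203, -384139), Rational(1, 2)) = Pow(-21936, Rational(1, 2)) = Mul(4, I, Pow(1371, Rational(1, 2)))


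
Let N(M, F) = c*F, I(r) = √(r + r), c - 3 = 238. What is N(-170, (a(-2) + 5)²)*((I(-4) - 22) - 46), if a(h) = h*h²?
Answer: -147492 + 4338*I*√2 ≈ -1.4749e+5 + 6134.9*I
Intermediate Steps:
a(h) = h³
c = 241 (c = 3 + 238 = 241)
I(r) = √2*√r (I(r) = √(2*r) = √2*√r)
N(M, F) = 241*F
N(-170, (a(-2) + 5)²)*((I(-4) - 22) - 46) = (241*((-2)³ + 5)²)*((√2*√(-4) - 22) - 46) = (241*(-8 + 5)²)*((√2*(2*I) - 22) - 46) = (241*(-3)²)*((2*I*√2 - 22) - 46) = (241*9)*((-22 + 2*I*√2) - 46) = 2169*(-68 + 2*I*√2) = -147492 + 4338*I*√2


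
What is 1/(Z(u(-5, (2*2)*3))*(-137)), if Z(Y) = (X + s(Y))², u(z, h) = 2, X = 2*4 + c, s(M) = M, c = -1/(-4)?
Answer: -16/230297 ≈ -6.9475e-5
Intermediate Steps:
c = ¼ (c = -1*(-¼) = ¼ ≈ 0.25000)
X = 33/4 (X = 2*4 + ¼ = 8 + ¼ = 33/4 ≈ 8.2500)
Z(Y) = (33/4 + Y)²
1/(Z(u(-5, (2*2)*3))*(-137)) = 1/(((33 + 4*2)²/16)*(-137)) = 1/(((33 + 8)²/16)*(-137)) = 1/(((1/16)*41²)*(-137)) = 1/(((1/16)*1681)*(-137)) = 1/((1681/16)*(-137)) = 1/(-230297/16) = -16/230297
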